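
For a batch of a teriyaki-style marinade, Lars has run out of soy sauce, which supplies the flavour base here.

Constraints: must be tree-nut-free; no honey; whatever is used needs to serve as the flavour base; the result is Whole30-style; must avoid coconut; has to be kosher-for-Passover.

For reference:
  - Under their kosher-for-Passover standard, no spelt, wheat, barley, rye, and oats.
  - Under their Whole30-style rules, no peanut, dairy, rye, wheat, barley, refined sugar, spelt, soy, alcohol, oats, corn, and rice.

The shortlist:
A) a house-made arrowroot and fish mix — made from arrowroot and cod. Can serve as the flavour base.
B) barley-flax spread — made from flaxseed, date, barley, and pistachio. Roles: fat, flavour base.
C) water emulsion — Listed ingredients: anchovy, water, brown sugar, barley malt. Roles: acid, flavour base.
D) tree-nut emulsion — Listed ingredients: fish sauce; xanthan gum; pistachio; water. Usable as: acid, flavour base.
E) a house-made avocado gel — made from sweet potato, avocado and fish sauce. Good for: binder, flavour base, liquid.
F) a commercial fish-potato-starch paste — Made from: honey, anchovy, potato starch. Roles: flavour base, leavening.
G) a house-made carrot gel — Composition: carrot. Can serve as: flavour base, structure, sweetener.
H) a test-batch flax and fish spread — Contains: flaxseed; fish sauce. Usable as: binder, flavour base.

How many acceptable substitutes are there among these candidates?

4

A: kosher-for-Passover, Whole30-style — OK
B: has barley, so not kosher-for-Passover; has barley, so not Whole30-style (and 1 more) — reject
C: has barley malt, so not kosher-for-Passover; has barley malt, so not Whole30-style — reject
D: has pistachio, so not tree-nut-free — reject
E: only fish sauce, sweet potato and avocado; none excluded — valid
F: has honey, so not honey-free — out
G: works as a flavour base, no honey, Whole30-style — keep
H: only fish sauce and flaxseed; none excluded — valid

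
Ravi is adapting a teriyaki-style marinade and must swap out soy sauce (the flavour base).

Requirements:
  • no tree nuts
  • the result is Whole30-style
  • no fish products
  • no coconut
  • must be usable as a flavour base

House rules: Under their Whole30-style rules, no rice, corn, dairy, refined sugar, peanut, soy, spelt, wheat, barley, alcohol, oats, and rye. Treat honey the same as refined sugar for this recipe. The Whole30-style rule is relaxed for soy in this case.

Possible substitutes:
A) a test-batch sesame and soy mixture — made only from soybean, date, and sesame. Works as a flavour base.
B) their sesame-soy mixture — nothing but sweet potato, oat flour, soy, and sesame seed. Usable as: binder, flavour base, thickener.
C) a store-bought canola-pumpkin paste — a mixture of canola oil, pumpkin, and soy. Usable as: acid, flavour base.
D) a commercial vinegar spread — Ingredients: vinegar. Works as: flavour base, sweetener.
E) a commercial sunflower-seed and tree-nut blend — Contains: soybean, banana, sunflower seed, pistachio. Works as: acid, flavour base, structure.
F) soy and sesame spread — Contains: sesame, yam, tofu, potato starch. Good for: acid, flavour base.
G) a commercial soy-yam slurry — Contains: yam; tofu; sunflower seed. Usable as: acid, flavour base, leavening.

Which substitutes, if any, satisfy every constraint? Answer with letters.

A, C, D, F, G

A: soy is permitted under the Whole30-style carve-out; nothing else excluded — OK
B: has oat flour, so not Whole30-style — out
C: soy is permitted under the Whole30-style carve-out; nothing else excluded — keep
D: no coconut, no tree nuts — OK
E: has pistachio, so not tree-nut-free — out
F: soy is permitted under the Whole30-style carve-out; nothing else excluded — valid
G: soy is permitted under the Whole30-style carve-out; nothing else excluded — OK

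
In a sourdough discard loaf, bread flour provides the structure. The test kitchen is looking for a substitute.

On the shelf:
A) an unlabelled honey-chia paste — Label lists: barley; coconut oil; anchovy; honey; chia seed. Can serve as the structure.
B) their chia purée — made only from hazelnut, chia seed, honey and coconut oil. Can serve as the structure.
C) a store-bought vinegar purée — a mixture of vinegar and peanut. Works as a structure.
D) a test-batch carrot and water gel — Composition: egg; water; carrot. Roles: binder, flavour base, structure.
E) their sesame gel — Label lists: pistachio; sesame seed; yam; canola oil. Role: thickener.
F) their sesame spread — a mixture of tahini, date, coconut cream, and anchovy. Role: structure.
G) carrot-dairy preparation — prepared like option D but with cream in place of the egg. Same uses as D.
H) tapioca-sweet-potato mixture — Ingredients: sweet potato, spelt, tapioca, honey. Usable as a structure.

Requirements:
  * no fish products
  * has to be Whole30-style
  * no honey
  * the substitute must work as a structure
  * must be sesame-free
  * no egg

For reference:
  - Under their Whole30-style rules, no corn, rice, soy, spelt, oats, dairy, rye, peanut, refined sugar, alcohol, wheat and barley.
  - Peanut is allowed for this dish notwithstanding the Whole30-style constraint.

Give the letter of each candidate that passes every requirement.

C

A: has barley, so not Whole30-style; has honey, so not honey-free (and 1 more) — no
B: has honey, so not honey-free — out
C: peanut is permitted under the Whole30-style carve-out; nothing else excluded — keep
D: has egg, so not egg-free — reject
E: not usable as a structure; has sesame seed, so not sesame-free — no
F: has tahini, so not sesame-free; has anchovy, so not fish-free — out
G: has cream, so not Whole30-style — reject
H: has spelt, so not Whole30-style; has honey, so not honey-free — out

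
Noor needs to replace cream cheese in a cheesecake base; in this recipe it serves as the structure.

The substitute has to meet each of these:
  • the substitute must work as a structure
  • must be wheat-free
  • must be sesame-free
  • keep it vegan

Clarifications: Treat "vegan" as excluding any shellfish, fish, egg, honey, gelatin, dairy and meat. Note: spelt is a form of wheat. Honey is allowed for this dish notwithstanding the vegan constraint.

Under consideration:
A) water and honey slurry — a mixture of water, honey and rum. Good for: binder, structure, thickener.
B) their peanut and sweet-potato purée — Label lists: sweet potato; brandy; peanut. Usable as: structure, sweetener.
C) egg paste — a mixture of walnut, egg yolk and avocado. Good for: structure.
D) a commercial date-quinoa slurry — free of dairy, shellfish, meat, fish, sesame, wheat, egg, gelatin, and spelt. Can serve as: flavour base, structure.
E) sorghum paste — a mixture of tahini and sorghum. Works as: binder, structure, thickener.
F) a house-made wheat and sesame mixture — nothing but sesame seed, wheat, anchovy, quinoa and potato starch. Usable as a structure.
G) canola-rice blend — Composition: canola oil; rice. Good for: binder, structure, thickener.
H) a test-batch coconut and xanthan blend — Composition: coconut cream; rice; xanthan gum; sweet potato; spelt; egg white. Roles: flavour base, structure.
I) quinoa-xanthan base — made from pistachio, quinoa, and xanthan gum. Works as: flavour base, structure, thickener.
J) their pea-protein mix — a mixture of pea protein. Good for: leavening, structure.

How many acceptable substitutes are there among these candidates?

A: honey is permitted under the vegan carve-out; nothing else excluded — OK
B: works as a structure, no sesame, vegan — keep
C: has egg yolk, so not vegan — reject
D: works as a structure, wheat-free, no sesame — OK
E: has tahini, so not sesame-free — reject
F: has anchovy, so not vegan; has sesame seed, so not sesame-free (and 1 more) — reject
G: only rice and canola oil; none excluded — keep
H: has egg white, so not vegan; has spelt, so not wheat-free — reject
I: wheat-free, vegan — keep
J: nothing on the exclusion list — OK

6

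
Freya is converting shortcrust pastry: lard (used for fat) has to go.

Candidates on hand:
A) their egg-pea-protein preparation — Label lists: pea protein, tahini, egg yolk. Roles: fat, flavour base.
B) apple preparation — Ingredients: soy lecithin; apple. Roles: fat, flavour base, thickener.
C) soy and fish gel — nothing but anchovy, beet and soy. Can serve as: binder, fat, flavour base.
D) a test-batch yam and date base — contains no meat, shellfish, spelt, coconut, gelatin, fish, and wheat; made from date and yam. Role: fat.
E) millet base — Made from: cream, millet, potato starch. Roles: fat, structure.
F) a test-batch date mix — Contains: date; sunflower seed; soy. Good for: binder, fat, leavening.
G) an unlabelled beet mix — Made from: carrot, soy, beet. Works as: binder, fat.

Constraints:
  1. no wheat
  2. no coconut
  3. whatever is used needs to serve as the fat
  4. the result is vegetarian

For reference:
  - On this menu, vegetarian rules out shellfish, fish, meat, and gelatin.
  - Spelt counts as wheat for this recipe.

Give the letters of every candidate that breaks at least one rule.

C

A: every rule checks out — valid
B: every rule checks out — OK
C: has anchovy, so not vegetarian — out
D: vegetarian, wheat-free — OK
E: nothing on the exclusion list — valid
F: nothing on the exclusion list — keep
G: all constraints satisfied — keep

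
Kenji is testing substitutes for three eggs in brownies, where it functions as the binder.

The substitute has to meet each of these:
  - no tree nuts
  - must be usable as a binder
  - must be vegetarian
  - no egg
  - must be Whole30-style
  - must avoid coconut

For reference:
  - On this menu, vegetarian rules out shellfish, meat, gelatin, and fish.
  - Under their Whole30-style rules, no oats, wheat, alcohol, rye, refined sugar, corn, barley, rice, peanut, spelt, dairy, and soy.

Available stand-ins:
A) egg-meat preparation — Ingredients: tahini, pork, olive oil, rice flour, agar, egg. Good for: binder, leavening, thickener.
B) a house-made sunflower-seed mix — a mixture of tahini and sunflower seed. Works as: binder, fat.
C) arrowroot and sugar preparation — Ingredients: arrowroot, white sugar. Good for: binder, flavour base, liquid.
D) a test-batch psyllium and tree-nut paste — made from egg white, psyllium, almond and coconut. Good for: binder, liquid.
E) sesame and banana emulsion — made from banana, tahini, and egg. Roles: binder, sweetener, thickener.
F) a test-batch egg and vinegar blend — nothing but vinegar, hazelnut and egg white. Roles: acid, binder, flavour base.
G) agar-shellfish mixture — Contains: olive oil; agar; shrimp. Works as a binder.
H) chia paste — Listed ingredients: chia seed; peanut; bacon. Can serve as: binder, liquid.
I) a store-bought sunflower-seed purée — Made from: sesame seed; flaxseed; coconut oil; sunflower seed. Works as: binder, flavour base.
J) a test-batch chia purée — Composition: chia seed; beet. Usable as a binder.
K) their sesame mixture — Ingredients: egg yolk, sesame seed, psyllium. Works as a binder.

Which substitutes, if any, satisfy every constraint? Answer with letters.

A: has pork, so not vegetarian; has rice flour, so not Whole30-style (and 1 more) — out
B: only tahini and sunflower seed; none excluded — valid
C: has white sugar, so not Whole30-style — reject
D: has coconut, so not coconut-free; has egg white, so not egg-free (and 1 more) — out
E: has egg, so not egg-free — no
F: has egg white, so not egg-free; has hazelnut, so not tree-nut-free — no
G: has shrimp, so not vegetarian — out
H: has bacon, so not vegetarian; has peanut, so not Whole30-style — reject
I: has coconut oil, so not coconut-free — out
J: works as a binder, Whole30-style, no egg — OK
K: has egg yolk, so not egg-free — no

B, J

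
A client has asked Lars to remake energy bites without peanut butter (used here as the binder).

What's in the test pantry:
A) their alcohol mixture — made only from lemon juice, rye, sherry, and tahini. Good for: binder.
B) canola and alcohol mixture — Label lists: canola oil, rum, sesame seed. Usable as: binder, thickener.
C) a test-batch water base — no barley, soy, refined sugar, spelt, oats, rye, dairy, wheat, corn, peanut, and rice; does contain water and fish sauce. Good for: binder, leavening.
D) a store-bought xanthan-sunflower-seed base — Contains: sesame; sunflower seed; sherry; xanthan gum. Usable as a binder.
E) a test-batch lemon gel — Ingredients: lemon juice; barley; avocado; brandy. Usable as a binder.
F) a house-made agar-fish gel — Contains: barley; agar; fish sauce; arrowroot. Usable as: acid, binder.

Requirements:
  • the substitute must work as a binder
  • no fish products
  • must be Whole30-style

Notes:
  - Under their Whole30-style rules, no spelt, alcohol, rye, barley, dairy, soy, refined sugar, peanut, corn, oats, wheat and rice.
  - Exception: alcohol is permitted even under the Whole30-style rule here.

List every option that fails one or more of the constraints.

A, C, E, F

A: has rye, so not Whole30-style — no
B: alcohol is permitted under the Whole30-style carve-out; nothing else excluded — keep
C: has fish sauce, so not fish-free — no
D: alcohol is permitted under the Whole30-style carve-out; nothing else excluded — valid
E: has barley, so not Whole30-style — reject
F: has barley, so not Whole30-style; has fish sauce, so not fish-free — out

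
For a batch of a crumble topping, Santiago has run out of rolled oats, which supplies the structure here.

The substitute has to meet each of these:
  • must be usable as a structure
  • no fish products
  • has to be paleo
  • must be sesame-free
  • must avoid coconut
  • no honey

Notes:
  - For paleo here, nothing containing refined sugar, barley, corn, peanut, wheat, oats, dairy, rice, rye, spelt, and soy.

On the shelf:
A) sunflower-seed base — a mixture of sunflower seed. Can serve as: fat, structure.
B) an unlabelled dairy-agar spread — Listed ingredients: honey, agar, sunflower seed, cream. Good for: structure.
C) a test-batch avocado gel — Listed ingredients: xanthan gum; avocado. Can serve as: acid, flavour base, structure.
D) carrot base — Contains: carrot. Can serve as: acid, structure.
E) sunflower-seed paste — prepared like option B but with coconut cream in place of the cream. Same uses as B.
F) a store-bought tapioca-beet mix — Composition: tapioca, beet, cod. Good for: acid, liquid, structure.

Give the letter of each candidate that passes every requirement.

A, C, D

A: all constraints satisfied — OK
B: has cream, so not paleo; has honey, so not honey-free — out
C: works as a structure, no sesame, no fish — OK
D: works as a structure, no coconut, no honey — keep
E: has honey, so not honey-free; has coconut cream, so not coconut-free — out
F: has cod, so not fish-free — reject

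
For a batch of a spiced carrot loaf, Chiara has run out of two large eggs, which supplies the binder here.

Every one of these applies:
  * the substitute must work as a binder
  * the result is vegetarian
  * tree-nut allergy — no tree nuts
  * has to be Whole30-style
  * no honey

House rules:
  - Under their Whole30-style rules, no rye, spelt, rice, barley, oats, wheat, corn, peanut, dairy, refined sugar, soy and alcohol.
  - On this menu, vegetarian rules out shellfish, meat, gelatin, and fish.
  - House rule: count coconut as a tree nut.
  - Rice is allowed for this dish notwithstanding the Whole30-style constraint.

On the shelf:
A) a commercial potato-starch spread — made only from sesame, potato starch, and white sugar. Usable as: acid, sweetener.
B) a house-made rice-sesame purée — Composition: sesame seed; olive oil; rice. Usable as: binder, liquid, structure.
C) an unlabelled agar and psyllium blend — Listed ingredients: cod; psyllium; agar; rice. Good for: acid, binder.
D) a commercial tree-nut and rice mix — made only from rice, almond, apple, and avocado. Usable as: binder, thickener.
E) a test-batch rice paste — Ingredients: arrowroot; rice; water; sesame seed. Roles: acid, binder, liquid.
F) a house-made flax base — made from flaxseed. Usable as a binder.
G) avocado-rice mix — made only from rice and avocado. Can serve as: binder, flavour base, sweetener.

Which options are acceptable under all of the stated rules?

A: not usable as a binder; has white sugar, so not Whole30-style — reject
B: rice is permitted under the Whole30-style carve-out; nothing else excluded — valid
C: has cod, so not vegetarian — out
D: has almond, so not tree-nut-free — no
E: rice is permitted under the Whole30-style carve-out; nothing else excluded — OK
F: Whole30-style, tree-nut-free — keep
G: rice is permitted under the Whole30-style carve-out; nothing else excluded — valid

B, E, F, G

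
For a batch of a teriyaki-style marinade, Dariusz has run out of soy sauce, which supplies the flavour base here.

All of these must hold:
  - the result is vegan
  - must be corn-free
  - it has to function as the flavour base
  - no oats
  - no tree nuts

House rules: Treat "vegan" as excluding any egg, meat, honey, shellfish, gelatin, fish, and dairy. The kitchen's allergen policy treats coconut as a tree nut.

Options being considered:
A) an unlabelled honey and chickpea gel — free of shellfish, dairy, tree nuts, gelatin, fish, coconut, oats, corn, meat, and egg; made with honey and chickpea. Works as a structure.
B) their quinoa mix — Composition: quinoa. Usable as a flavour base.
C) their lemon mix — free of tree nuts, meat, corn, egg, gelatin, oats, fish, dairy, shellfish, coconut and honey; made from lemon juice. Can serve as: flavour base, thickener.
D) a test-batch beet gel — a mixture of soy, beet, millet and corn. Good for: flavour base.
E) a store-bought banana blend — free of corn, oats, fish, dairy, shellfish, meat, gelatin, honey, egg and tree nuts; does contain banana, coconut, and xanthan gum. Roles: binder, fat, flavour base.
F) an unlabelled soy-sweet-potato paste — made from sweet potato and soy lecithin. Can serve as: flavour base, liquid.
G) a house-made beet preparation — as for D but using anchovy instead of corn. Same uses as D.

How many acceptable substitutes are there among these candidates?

3

A: not usable as a flavour base; has honey, so not vegan — out
B: tree-nut-free, no corn — keep
C: nothing on the exclusion list — keep
D: has corn, so not corn-free — out
E: has coconut, so not tree-nut-free — reject
F: only soy lecithin and sweet potato; none excluded — keep
G: has anchovy, so not vegan — reject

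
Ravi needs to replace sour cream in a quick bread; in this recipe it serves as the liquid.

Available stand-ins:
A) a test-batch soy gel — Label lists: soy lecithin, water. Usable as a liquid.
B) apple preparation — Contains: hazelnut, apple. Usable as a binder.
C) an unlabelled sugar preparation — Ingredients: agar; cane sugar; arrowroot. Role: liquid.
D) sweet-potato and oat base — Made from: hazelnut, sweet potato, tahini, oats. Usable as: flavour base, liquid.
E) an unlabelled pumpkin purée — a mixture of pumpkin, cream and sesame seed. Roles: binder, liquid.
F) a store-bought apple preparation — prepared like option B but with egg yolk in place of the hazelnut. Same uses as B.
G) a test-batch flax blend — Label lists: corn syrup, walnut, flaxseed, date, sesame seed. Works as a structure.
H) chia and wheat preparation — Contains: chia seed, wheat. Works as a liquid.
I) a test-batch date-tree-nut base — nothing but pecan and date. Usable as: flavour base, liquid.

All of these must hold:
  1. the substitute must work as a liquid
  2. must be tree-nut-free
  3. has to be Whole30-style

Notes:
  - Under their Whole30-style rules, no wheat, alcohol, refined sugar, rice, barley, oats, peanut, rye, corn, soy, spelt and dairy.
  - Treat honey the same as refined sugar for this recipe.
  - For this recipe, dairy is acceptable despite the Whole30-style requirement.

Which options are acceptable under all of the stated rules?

A: has soy lecithin, so not Whole30-style — out
B: not usable as a liquid; has hazelnut, so not tree-nut-free — no
C: has cane sugar, so not Whole30-style — out
D: has oats, so not Whole30-style; has hazelnut, so not tree-nut-free — no
E: dairy is permitted under the Whole30-style carve-out; nothing else excluded — keep
F: not usable as a liquid — reject
G: not usable as a liquid; has corn syrup, so not Whole30-style (and 1 more) — out
H: has wheat, so not Whole30-style — reject
I: has pecan, so not tree-nut-free — out

E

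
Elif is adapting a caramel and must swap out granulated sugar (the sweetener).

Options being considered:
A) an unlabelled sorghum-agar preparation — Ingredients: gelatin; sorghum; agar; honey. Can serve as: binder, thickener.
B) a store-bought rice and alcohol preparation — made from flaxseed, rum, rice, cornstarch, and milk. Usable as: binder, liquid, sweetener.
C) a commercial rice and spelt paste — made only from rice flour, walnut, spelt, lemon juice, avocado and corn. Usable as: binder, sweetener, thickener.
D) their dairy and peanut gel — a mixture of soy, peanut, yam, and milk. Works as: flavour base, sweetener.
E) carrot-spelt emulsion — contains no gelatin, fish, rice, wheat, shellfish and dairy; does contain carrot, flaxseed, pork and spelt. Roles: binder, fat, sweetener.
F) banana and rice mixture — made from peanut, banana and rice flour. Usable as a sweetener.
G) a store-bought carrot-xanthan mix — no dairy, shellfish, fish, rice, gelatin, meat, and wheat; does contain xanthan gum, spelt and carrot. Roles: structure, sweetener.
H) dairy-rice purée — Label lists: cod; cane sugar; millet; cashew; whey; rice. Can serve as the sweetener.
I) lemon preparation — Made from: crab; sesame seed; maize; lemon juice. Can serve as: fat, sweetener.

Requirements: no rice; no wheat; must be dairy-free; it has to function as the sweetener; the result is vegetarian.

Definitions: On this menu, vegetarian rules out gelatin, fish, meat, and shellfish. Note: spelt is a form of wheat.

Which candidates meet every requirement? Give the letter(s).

none

A: not usable as a sweetener; has gelatin, so not vegetarian — no
B: has rice, so not rice-free; has milk, so not dairy-free — no
C: has rice flour, so not rice-free; has spelt, so not wheat-free — reject
D: has milk, so not dairy-free — reject
E: has pork, so not vegetarian; has spelt, so not wheat-free — no
F: has rice flour, so not rice-free — out
G: has spelt, so not wheat-free — reject
H: has cod, so not vegetarian; has rice, so not rice-free (and 1 more) — out
I: has crab, so not vegetarian — no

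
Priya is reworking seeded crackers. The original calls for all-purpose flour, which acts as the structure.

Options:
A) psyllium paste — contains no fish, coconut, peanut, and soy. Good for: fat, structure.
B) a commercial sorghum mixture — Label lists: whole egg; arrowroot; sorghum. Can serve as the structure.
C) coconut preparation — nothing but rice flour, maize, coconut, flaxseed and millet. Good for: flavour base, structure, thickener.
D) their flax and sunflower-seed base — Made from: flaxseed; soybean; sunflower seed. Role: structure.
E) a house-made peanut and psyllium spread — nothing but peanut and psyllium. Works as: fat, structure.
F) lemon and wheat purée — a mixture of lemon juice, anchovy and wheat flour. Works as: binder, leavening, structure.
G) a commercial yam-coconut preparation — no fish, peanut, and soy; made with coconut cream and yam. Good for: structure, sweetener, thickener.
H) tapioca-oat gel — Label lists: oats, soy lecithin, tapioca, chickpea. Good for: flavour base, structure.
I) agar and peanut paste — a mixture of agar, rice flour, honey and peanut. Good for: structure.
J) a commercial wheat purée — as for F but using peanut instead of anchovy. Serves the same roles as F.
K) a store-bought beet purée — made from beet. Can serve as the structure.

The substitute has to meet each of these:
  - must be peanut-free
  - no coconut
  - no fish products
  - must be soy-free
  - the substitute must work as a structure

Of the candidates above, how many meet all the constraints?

A: no peanut, no soy — OK
B: every rule checks out — keep
C: has coconut, so not coconut-free — reject
D: has soybean, so not soy-free — reject
E: has peanut, so not peanut-free — no
F: has anchovy, so not fish-free — no
G: has coconut cream, so not coconut-free — reject
H: has soy lecithin, so not soy-free — no
I: has peanut, so not peanut-free — no
J: has peanut, so not peanut-free — no
K: only beet; none excluded — OK

3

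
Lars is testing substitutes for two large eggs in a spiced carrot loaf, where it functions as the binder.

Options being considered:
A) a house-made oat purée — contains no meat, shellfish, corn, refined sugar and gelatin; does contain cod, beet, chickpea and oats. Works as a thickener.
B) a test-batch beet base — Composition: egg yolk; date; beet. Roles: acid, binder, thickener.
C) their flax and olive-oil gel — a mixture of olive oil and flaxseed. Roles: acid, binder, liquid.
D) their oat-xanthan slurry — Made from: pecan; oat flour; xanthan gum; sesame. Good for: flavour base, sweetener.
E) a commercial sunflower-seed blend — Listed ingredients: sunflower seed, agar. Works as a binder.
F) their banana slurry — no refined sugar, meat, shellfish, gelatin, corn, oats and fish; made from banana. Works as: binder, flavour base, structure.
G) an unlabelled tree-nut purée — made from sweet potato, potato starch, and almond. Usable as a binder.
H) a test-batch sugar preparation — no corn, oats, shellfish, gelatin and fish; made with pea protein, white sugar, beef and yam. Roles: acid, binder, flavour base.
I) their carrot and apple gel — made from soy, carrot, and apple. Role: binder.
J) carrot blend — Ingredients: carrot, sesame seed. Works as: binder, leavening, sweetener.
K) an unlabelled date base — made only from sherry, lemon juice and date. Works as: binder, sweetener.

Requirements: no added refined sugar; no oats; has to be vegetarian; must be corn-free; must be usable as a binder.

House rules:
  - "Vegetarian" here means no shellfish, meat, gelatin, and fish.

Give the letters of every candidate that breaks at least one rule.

A, D, H

A: not usable as a binder; has cod, so not vegetarian (and 1 more) — out
B: no refined sugar, no oats — OK
C: only flaxseed and olive oil; none excluded — keep
D: not usable as a binder; has oat flour, so not oat-free — out
E: nothing on the exclusion list — keep
F: no corn, no refined sugar — keep
G: nothing on the exclusion list — keep
H: has beef, so not vegetarian; has white sugar, so not no-added-sugar — out
I: works as a binder, no oats, no corn — OK
J: only sesame seed and carrot; none excluded — keep
K: no corn, no refined sugar — valid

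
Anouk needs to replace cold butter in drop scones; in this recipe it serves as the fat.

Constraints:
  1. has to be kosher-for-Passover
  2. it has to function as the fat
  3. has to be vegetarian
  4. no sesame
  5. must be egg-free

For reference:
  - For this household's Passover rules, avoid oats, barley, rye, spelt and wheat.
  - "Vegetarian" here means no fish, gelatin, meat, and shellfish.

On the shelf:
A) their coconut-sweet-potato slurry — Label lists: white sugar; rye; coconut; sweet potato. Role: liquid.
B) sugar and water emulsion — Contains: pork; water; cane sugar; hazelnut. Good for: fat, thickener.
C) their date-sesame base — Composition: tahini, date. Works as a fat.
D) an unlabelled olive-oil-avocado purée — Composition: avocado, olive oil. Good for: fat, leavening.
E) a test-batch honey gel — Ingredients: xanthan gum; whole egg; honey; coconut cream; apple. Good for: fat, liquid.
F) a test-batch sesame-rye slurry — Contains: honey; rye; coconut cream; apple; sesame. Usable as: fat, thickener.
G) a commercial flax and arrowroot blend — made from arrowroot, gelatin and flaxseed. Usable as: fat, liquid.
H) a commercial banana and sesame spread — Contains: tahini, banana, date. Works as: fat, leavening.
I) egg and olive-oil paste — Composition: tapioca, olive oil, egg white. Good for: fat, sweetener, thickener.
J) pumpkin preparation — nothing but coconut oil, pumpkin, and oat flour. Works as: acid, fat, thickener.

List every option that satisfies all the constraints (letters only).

A: not usable as a fat; has rye, so not kosher-for-Passover — reject
B: has pork, so not vegetarian — reject
C: has tahini, so not sesame-free — reject
D: only avocado and olive oil; none excluded — valid
E: has whole egg, so not egg-free — out
F: has rye, so not kosher-for-Passover; has sesame, so not sesame-free — out
G: has gelatin, so not vegetarian — reject
H: has tahini, so not sesame-free — out
I: has egg white, so not egg-free — reject
J: has oat flour, so not kosher-for-Passover — no

D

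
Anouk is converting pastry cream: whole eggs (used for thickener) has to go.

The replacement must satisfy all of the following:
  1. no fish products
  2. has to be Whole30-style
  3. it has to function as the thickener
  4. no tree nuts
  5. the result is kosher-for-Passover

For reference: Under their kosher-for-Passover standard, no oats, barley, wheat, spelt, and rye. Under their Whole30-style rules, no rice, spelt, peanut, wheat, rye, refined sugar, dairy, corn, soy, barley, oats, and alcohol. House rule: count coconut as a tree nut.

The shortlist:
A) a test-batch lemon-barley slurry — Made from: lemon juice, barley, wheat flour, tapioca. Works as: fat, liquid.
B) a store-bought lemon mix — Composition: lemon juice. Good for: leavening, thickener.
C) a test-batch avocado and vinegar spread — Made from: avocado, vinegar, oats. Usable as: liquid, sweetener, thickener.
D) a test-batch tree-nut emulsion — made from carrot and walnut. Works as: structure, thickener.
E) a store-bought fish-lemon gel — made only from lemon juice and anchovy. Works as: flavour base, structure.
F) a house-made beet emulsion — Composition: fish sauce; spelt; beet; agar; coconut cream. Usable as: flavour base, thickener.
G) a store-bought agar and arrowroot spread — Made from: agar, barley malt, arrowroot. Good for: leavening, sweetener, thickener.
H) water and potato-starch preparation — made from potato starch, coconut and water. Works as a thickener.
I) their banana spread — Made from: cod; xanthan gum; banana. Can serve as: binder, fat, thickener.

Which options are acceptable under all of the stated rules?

A: not usable as a thickener; has barley, so not kosher-for-Passover (and 1 more) — no
B: works as a thickener, no fish, tree-nut-free — keep
C: has oats, so not kosher-for-Passover; has oats, so not Whole30-style — out
D: has walnut, so not tree-nut-free — out
E: not usable as a thickener; has anchovy, so not fish-free — out
F: has spelt, so not kosher-for-Passover; has spelt, so not Whole30-style (and 2 more) — out
G: has barley malt, so not kosher-for-Passover; has barley malt, so not Whole30-style — reject
H: has coconut, so not tree-nut-free — no
I: has cod, so not fish-free — reject

B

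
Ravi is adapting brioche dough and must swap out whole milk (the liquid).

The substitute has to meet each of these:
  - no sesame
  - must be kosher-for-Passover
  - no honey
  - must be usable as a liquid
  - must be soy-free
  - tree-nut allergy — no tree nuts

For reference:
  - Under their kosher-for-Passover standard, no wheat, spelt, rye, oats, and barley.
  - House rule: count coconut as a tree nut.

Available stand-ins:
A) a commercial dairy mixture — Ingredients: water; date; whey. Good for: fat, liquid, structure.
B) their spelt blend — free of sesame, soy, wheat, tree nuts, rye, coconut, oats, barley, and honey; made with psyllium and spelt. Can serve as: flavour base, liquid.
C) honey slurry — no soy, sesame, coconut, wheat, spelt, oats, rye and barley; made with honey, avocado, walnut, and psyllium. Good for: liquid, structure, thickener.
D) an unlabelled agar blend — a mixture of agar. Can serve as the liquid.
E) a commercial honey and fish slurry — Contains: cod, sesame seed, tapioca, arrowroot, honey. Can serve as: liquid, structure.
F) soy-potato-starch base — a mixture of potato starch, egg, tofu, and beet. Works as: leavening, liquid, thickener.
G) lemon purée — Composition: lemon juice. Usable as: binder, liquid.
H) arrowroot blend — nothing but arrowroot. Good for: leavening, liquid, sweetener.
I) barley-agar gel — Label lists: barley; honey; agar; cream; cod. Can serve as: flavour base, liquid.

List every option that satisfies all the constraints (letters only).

A: works as a liquid, no soy, kosher-for-Passover — valid
B: has spelt, so not kosher-for-Passover — no
C: has walnut, so not tree-nut-free; has honey, so not honey-free — out
D: no soy, kosher-for-Passover — valid
E: has sesame seed, so not sesame-free; has honey, so not honey-free — reject
F: has tofu, so not soy-free — out
G: no honey, no sesame — OK
H: every rule checks out — OK
I: has barley, so not kosher-for-Passover; has honey, so not honey-free — no

A, D, G, H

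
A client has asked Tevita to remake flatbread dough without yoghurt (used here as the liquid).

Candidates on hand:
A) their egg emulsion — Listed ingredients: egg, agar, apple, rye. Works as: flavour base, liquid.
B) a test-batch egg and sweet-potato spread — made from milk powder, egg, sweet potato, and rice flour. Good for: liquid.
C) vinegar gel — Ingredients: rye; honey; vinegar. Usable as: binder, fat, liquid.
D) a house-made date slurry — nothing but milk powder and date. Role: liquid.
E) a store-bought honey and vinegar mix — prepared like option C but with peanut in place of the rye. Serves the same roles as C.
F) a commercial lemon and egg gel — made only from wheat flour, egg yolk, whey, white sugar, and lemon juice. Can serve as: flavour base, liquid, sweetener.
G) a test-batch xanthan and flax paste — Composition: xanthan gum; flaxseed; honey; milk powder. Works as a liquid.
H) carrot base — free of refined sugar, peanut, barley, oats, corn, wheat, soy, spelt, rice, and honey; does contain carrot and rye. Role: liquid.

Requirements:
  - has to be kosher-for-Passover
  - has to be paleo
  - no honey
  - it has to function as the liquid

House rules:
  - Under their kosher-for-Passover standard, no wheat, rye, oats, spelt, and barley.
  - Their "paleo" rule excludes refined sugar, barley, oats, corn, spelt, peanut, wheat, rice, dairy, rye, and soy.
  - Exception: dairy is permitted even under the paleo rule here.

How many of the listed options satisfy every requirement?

A: has rye, so not kosher-for-Passover; has rye, so not paleo — out
B: has rice flour, so not paleo — reject
C: has rye, so not kosher-for-Passover; has rye, so not paleo (and 1 more) — reject
D: dairy is permitted under the paleo carve-out; nothing else excluded — keep
E: has peanut, so not paleo; has honey, so not honey-free — out
F: has wheat flour, so not kosher-for-Passover; has white sugar, so not paleo — out
G: has honey, so not honey-free — no
H: has rye, so not kosher-for-Passover; has rye, so not paleo — reject

1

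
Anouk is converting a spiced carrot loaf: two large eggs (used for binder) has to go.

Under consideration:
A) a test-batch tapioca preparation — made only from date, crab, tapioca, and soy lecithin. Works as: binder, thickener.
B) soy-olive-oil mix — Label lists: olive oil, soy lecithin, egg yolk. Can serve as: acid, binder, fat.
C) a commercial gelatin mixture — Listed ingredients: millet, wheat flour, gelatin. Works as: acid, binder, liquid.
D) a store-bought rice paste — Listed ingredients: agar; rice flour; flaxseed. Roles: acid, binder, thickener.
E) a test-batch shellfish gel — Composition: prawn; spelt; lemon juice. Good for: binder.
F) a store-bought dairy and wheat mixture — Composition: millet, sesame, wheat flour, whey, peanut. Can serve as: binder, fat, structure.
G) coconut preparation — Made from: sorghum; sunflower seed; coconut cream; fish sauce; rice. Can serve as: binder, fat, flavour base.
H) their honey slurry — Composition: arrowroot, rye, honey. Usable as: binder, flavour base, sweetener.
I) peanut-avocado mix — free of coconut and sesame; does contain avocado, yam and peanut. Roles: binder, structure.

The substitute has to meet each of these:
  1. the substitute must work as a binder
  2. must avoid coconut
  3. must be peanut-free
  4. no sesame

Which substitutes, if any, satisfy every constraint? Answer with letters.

A: crab and soy lecithin etc. — none of it excluded — keep
B: every rule checks out — valid
C: only gelatin, wheat flour, and millet; none excluded — valid
D: only rice flour, flaxseed, and agar; none excluded — valid
E: works as a binder, no sesame, no coconut — keep
F: has sesame, so not sesame-free; has peanut, so not peanut-free — reject
G: has coconut cream, so not coconut-free — no
H: only honey, rye, and arrowroot; none excluded — keep
I: has peanut, so not peanut-free — reject

A, B, C, D, E, H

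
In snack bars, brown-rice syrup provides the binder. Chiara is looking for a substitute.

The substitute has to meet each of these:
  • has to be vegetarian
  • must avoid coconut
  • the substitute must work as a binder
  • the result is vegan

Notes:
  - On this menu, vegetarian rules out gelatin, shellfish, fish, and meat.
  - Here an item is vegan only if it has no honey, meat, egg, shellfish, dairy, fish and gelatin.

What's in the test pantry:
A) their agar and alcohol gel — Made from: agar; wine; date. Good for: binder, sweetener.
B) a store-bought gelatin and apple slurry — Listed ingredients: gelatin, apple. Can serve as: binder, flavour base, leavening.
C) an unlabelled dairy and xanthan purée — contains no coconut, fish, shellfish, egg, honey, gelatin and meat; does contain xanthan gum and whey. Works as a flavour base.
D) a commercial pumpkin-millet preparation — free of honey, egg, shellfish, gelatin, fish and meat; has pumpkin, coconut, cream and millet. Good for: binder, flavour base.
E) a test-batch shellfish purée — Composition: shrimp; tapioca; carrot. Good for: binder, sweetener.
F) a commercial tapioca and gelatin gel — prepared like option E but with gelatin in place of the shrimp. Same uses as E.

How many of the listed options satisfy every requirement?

A: only wine, agar and date; none excluded — valid
B: has gelatin, so not vegetarian; has gelatin, so not vegan — no
C: not usable as a binder; has whey, so not vegan — reject
D: has cream, so not vegan; has coconut, so not coconut-free — out
E: has shrimp, so not vegetarian; has shrimp, so not vegan — reject
F: has gelatin, so not vegetarian; has gelatin, so not vegan — out

1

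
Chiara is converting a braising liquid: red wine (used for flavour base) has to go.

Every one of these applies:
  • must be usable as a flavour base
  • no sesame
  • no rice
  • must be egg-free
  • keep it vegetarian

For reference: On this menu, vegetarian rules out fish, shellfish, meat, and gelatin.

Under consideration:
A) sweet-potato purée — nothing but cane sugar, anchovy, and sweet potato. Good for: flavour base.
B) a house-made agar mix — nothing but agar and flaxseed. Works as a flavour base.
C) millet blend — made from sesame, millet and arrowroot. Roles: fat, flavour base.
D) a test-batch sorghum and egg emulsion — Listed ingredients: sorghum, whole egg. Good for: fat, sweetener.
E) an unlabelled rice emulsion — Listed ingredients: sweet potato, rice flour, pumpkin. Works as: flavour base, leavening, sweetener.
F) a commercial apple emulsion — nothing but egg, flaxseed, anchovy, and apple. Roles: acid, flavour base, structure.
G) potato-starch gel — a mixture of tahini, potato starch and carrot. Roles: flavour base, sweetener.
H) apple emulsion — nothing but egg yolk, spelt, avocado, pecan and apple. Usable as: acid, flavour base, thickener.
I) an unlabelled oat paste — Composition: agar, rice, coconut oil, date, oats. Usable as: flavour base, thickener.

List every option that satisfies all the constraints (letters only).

B

A: has anchovy, so not vegetarian — no
B: every rule checks out — keep
C: has sesame, so not sesame-free — out
D: not usable as a flavour base; has whole egg, so not egg-free — reject
E: has rice flour, so not rice-free — no
F: has anchovy, so not vegetarian; has egg, so not egg-free — no
G: has tahini, so not sesame-free — no
H: has egg yolk, so not egg-free — reject
I: has rice, so not rice-free — out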